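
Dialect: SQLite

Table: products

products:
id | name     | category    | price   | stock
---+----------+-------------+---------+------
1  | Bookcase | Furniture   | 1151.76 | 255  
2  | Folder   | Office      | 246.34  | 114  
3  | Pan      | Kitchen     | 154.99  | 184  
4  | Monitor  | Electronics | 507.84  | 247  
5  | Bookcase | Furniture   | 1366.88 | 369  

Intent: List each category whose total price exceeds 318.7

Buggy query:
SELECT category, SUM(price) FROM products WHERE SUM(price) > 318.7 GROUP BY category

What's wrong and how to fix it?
Bug: WHERE runs before GROUP BY, so aggregates aren't available there

Fix: Move the aggregate condition to a HAVING clause

Corrected query:
SELECT category, SUM(price) FROM products GROUP BY category HAVING SUM(price) > 318.7

Result:
category    | SUM(price)
------------+-----------
Electronics | 507.84    
Furniture   | 2518.64   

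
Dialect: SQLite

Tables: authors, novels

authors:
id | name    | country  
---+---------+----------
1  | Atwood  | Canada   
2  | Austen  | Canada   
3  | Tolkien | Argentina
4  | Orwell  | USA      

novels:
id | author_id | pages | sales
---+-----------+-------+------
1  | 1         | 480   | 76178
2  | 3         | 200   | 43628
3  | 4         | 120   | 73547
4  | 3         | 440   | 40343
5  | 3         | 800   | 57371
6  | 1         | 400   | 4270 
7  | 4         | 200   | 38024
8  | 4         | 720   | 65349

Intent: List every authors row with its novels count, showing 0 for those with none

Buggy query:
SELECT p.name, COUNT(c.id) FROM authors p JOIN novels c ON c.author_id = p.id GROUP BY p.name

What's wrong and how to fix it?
Bug: An inner join excludes parents with zero children

Fix: Use LEFT JOIN so parents without children still appear (COUNT(c.id) gives 0)

Corrected query:
SELECT p.name, COUNT(c.id) FROM authors p LEFT JOIN novels c ON c.author_id = p.id GROUP BY p.name

Result:
name    | COUNT(c.id)
--------+------------
Atwood  | 2          
Austen  | 0          
Orwell  | 3          
Tolkien | 3          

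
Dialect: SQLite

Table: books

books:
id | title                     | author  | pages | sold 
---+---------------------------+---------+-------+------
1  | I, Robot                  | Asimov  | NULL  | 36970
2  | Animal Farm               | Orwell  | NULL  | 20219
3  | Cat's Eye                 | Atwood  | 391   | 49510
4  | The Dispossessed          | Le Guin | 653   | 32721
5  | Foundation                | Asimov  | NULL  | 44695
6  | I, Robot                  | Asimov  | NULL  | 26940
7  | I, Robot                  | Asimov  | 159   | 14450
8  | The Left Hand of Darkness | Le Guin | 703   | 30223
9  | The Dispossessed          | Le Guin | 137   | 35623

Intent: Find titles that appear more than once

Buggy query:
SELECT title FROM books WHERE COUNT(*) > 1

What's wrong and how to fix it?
Bug: WHERE can't reference COUNT(*); aggregates are computed after WHERE

Fix: Group first, then use HAVING for the count condition

Corrected query:
SELECT title FROM books GROUP BY title HAVING COUNT(*) > 1

Result:
title           
----------------
I, Robot        
The Dispossessed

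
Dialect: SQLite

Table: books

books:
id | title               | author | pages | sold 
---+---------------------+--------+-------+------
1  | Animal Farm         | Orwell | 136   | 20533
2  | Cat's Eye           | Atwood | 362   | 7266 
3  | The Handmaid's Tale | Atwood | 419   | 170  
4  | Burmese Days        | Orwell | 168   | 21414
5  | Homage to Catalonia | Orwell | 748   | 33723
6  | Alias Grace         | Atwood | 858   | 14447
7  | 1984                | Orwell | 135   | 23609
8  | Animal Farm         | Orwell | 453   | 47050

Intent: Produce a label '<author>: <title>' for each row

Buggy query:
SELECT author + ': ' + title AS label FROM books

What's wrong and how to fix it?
Bug: '+' is numeric addition; on text columns SQLite converts them to 0 instead of concatenating

Fix: Replace + with || to concatenate text

Corrected query:
SELECT author || ': ' || title AS label FROM books

Result:
label                      
---------------------------
Orwell: Animal Farm        
Atwood: Cat's Eye          
Atwood: The Handmaid's Tale
Orwell: Burmese Days       
Orwell: Homage to Catalonia
Atwood: Alias Grace        
Orwell: 1984               
Orwell: Animal Farm        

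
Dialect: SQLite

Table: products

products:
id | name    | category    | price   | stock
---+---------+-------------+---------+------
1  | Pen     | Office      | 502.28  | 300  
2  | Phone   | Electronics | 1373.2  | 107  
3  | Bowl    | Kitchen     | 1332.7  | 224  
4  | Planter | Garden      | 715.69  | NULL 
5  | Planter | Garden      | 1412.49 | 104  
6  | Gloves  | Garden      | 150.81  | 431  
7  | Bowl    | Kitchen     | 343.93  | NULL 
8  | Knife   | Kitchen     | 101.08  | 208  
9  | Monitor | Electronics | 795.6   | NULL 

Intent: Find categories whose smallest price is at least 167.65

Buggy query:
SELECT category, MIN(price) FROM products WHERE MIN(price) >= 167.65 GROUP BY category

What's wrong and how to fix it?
Bug: Aggregates like MIN are computed per group after WHERE runs

Fix: Replace WHERE with HAVING after the GROUP BY

Corrected query:
SELECT category, MIN(price) FROM products GROUP BY category HAVING MIN(price) >= 167.65

Result:
category    | MIN(price)
------------+-----------
Electronics | 795.6     
Office      | 502.28    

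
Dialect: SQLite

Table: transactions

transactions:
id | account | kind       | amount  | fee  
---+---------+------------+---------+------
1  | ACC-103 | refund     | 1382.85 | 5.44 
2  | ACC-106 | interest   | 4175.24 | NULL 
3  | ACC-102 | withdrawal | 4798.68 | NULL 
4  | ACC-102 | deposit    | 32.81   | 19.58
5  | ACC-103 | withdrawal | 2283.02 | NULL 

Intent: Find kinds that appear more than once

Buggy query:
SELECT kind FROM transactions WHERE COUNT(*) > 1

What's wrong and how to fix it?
Bug: WHERE can't reference COUNT(*); aggregates are computed after WHERE

Fix: Group first, then use HAVING for the count condition

Corrected query:
SELECT kind FROM transactions GROUP BY kind HAVING COUNT(*) > 1

Result:
kind      
----------
withdrawal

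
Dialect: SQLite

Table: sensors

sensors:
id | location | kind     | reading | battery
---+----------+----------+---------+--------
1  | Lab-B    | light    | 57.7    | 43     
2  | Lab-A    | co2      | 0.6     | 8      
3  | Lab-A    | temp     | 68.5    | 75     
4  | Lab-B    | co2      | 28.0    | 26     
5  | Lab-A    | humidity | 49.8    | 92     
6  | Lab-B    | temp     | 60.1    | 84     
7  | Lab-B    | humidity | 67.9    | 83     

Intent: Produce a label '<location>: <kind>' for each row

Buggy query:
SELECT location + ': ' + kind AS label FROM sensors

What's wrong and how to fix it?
Bug: SQLite uses || for string concatenation; + coerces text to numbers (yielding 0)

Fix: Use the || operator for string concatenation

Corrected query:
SELECT location || ': ' || kind AS label FROM sensors

Result:
label          
---------------
Lab-B: light   
Lab-A: co2     
Lab-A: temp    
Lab-B: co2     
Lab-A: humidity
Lab-B: temp    
Lab-B: humidity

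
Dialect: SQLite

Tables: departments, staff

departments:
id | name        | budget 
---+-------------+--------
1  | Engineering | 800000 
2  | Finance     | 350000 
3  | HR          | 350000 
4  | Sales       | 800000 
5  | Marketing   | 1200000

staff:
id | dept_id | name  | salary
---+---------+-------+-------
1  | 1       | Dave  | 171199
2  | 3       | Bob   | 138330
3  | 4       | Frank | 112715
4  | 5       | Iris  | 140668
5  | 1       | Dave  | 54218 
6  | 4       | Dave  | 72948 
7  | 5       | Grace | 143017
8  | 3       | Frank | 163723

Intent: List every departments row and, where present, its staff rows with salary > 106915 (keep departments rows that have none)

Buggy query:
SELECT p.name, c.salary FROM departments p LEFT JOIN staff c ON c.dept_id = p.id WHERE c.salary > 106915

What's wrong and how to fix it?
Bug: Filtering c.salary in WHERE discards the NULL rows produced by LEFT JOIN, turning it into an inner join

Fix: Move the right-table condition into the ON clause so unmatched parents are kept

Corrected query:
SELECT p.name, c.salary FROM departments p LEFT JOIN staff c ON c.dept_id = p.id AND c.salary > 106915

Result:
name        | salary
------------+-------
Engineering | 171199
Finance     | NULL  
HR          | 138330
HR          | 163723
Sales       | 112715
Marketing   | 140668
Marketing   | 143017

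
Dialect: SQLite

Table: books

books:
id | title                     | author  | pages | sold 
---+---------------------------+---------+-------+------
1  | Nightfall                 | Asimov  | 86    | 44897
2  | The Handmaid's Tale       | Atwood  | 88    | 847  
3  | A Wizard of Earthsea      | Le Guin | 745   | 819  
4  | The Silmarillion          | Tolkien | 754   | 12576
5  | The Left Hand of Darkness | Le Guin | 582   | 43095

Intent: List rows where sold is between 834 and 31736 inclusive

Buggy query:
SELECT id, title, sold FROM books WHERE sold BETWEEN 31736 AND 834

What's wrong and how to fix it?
Bug: The bounds are reversed; BETWEEN a AND b requires a <= b to match anything

Fix: Swap the bounds so the smaller value comes first

Corrected query:
SELECT id, title, sold FROM books WHERE sold BETWEEN 834 AND 31736

Result:
id | title               | sold 
---+---------------------+------
2  | The Handmaid's Tale | 847  
4  | The Silmarillion    | 12576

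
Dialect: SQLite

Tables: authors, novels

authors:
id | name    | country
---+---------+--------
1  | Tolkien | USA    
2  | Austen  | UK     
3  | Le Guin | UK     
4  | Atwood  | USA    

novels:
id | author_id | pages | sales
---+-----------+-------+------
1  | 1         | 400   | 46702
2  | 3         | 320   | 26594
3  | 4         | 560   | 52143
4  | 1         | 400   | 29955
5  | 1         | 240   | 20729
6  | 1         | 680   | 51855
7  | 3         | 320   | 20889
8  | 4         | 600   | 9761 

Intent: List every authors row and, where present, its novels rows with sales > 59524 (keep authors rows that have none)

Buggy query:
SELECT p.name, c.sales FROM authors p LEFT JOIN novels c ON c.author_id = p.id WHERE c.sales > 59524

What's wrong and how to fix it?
Bug: A WHERE condition on the right-hand table after LEFT JOIN drops unmatched parents

Fix: Move the right-table condition into the ON clause so unmatched parents are kept

Corrected query:
SELECT p.name, c.sales FROM authors p LEFT JOIN novels c ON c.author_id = p.id AND c.sales > 59524

Result:
name    | sales
--------+------
Tolkien | NULL 
Austen  | NULL 
Le Guin | NULL 
Atwood  | NULL 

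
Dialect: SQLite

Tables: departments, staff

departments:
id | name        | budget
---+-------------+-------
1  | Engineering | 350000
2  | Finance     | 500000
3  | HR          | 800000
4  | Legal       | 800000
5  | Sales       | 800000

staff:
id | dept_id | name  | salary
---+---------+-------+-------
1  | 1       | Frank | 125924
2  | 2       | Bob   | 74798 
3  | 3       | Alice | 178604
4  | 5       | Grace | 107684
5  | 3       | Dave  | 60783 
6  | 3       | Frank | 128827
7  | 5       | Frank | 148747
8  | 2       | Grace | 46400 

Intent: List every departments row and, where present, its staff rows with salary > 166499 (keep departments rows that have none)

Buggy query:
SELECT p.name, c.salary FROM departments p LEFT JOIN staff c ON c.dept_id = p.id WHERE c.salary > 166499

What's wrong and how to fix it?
Bug: A WHERE condition on the right-hand table after LEFT JOIN drops unmatched parents

Fix: Put 'c.salary > 166499' in the JOIN's ON clause instead of WHERE

Corrected query:
SELECT p.name, c.salary FROM departments p LEFT JOIN staff c ON c.dept_id = p.id AND c.salary > 166499

Result:
name        | salary
------------+-------
Engineering | NULL  
Finance     | NULL  
HR          | 178604
Legal       | NULL  
Sales       | NULL  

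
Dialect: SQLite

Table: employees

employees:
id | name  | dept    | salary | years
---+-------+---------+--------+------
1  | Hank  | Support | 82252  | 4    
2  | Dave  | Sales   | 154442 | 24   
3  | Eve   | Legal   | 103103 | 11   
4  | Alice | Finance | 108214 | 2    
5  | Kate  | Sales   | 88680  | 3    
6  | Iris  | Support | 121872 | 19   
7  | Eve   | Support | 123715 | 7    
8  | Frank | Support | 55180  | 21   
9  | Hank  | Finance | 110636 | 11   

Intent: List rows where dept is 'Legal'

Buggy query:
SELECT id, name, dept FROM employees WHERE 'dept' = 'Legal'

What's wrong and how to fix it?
Bug: 'dept' in single quotes is a string literal, not the column; the comparison is literal-vs-literal and never true

Fix: Remove the quotes around the column name (or use double quotes for an identifier)

Corrected query:
SELECT id, name, dept FROM employees WHERE dept = 'Legal'

Result:
id | name | dept 
---+------+------
3  | Eve  | Legal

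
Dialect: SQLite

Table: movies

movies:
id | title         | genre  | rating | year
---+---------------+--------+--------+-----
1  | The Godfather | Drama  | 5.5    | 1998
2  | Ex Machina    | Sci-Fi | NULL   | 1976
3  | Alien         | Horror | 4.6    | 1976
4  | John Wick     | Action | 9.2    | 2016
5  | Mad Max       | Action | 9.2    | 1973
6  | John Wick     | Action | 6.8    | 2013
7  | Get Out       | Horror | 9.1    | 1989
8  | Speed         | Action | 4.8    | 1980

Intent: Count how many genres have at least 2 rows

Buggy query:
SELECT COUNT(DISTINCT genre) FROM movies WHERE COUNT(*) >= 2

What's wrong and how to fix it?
Bug: COUNT(*) cannot appear in WHERE; the per-group count doesn't exist yet

Fix: Use a subquery that GROUPs and filters with HAVING, then count its rows

Corrected query:
SELECT COUNT(*) FROM (SELECT genre FROM movies GROUP BY genre HAVING COUNT(*) >= 2)

Result:
COUNT(*)
--------
2       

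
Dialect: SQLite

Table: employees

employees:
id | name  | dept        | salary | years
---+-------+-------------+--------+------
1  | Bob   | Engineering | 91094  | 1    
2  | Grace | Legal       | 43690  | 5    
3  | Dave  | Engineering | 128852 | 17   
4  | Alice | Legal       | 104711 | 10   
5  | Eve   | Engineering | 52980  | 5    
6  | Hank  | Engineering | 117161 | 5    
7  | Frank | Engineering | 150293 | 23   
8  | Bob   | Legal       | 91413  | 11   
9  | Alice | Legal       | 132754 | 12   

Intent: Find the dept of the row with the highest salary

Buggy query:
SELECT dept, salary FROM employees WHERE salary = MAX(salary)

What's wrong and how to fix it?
Bug: MAX(salary) is an aggregate and cannot be used directly in WHERE

Fix: Wrap MAX in a scalar subquery so WHERE compares against a single value

Corrected query:
SELECT dept, salary FROM employees WHERE salary = (SELECT MAX(salary) FROM employees)

Result:
dept        | salary
------------+-------
Engineering | 150293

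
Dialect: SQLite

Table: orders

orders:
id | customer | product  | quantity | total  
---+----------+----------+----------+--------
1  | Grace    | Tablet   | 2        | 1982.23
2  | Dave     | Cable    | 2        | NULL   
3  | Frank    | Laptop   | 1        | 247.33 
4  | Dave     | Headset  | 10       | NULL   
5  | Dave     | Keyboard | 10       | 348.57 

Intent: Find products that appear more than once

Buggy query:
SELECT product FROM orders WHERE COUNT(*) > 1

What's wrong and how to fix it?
Bug: COUNT(*) is an aggregate and cannot be used in WHERE

Fix: Group first, then use HAVING for the count condition

Corrected query:
SELECT product FROM orders GROUP BY product HAVING COUNT(*) > 1

Result:
(no rows)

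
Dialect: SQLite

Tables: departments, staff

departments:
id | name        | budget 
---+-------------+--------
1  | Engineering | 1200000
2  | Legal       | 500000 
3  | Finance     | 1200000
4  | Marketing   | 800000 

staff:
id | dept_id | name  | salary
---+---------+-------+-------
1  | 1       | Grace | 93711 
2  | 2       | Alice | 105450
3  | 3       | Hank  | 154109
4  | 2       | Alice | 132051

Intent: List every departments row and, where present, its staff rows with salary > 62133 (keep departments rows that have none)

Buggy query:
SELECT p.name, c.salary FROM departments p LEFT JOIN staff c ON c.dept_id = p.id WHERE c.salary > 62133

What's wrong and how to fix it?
Bug: Filtering c.salary in WHERE discards the NULL rows produced by LEFT JOIN, turning it into an inner join

Fix: Move the right-table condition into the ON clause so unmatched parents are kept

Corrected query:
SELECT p.name, c.salary FROM departments p LEFT JOIN staff c ON c.dept_id = p.id AND c.salary > 62133

Result:
name        | salary
------------+-------
Engineering | 93711 
Legal       | 105450
Legal       | 132051
Finance     | 154109
Marketing   | NULL  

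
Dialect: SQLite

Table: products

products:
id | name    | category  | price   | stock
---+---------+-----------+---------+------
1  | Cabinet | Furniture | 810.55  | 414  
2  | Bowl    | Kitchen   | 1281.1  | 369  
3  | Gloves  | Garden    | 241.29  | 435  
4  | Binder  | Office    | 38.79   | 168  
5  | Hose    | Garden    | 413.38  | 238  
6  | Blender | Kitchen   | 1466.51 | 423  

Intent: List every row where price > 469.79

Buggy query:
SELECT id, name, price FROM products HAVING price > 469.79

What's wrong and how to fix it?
Bug: HAVING filters the output of aggregation, but this query has no GROUP BY and no aggregate functions, so SQLite rejects it (HAVING clause on a non-aggregate query); the condition here is per row

Fix: Replace HAVING with WHERE since the condition applies to individual rows

Corrected query:
SELECT id, name, price FROM products WHERE price > 469.79

Result:
id | name    | price  
---+---------+--------
1  | Cabinet | 810.55 
2  | Bowl    | 1281.1 
6  | Blender | 1466.51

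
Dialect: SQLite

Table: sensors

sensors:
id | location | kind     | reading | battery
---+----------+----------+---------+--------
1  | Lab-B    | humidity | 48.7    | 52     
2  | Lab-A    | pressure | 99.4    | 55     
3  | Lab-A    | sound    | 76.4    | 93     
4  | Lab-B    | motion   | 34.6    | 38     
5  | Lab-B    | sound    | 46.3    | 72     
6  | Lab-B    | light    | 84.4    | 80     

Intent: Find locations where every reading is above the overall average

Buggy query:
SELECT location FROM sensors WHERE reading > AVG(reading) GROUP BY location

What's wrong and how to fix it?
Bug: AVG() is an aggregate; it can't sit directly in WHERE

Fix: Use a subquery for AVG and a HAVING MIN(...) filter so the condition holds for every row in the group

Corrected query:
SELECT location FROM sensors GROUP BY location HAVING MIN(reading) > (SELECT AVG(reading) FROM sensors)

Result:
location
--------
Lab-A   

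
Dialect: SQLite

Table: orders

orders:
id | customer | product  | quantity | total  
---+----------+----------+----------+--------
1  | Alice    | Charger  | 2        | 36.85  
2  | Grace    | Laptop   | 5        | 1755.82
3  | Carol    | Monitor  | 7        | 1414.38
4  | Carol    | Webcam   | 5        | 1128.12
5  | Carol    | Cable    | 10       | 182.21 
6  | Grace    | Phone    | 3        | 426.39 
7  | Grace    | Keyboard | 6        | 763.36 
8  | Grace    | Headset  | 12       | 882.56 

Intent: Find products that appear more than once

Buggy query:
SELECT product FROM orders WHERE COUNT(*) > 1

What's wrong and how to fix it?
Bug: WHERE can't reference COUNT(*); aggregates are computed after WHERE

Fix: Group first, then use HAVING for the count condition

Corrected query:
SELECT product FROM orders GROUP BY product HAVING COUNT(*) > 1

Result:
(no rows)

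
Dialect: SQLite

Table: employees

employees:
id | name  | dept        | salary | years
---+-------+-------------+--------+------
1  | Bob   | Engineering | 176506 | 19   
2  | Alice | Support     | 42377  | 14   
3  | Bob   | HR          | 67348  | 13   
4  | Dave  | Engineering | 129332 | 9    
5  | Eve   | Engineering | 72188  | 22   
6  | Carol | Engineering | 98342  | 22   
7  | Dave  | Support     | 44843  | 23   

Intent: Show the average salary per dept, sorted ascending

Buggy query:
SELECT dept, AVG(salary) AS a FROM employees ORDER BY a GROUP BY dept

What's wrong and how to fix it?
Bug: GROUP BY must precede ORDER BY

Fix: Reorder: SELECT … FROM … GROUP BY … ORDER BY …

Corrected query:
SELECT dept, AVG(salary) AS a FROM employees GROUP BY dept ORDER BY a

Result:
dept        | a     
------------+-------
Support     | 43610 
HR          | 67348 
Engineering | 119092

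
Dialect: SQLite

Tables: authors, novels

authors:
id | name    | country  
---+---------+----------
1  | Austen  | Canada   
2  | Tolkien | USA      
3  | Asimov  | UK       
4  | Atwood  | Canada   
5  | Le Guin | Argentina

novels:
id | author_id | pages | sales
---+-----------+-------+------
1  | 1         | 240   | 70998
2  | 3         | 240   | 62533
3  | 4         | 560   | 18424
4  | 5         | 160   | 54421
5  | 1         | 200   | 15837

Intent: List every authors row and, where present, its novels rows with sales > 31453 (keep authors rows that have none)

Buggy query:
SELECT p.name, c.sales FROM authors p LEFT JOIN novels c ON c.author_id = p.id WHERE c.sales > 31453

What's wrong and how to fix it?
Bug: A WHERE condition on the right-hand table after LEFT JOIN drops unmatched parents

Fix: Move the right-table condition into the ON clause so unmatched parents are kept

Corrected query:
SELECT p.name, c.sales FROM authors p LEFT JOIN novels c ON c.author_id = p.id AND c.sales > 31453

Result:
name    | sales
--------+------
Austen  | 70998
Tolkien | NULL 
Asimov  | 62533
Atwood  | NULL 
Le Guin | 54421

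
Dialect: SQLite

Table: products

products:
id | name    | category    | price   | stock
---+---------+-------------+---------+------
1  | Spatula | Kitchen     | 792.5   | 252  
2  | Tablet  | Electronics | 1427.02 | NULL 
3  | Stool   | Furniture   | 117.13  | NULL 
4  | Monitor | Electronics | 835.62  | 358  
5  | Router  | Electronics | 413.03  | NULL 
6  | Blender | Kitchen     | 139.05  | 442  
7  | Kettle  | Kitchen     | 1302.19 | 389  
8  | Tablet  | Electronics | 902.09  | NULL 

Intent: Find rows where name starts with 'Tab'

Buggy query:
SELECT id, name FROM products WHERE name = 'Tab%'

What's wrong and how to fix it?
Bug: '=' compares the literal string including the % character; pattern matching needs LIKE

Fix: Use LIKE for wildcard pattern matching

Corrected query:
SELECT id, name FROM products WHERE name LIKE 'Tab%'

Result:
id | name  
---+-------
2  | Tablet
8  | Tablet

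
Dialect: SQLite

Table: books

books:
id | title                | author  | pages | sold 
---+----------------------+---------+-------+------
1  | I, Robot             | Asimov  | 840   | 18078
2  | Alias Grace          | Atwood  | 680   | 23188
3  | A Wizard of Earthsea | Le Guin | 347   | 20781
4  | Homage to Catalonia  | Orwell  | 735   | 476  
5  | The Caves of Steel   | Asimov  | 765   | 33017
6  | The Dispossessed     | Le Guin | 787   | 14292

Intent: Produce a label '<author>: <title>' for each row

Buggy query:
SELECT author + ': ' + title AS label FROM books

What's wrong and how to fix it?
Bug: SQLite uses || for string concatenation; + coerces text to numbers (yielding 0)

Fix: Replace + with || to concatenate text

Corrected query:
SELECT author || ': ' || title AS label FROM books

Result:
label                        
-----------------------------
Asimov: I, Robot             
Atwood: Alias Grace          
Le Guin: A Wizard of Earthsea
Orwell: Homage to Catalonia  
Asimov: The Caves of Steel   
Le Guin: The Dispossessed    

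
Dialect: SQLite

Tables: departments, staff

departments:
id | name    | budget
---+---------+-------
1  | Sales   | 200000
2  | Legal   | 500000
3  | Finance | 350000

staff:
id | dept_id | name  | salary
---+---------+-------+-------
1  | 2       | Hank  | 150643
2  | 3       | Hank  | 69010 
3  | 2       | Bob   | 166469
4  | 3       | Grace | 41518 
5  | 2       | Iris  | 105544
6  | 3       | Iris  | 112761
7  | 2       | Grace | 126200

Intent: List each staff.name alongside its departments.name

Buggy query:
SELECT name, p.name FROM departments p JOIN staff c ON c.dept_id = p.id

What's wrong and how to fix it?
Bug: Both tables have a 'name' column; the unqualified reference is ambiguous

Fix: Qualify the column with its table alias (c.name)

Corrected query:
SELECT c.name, p.name FROM departments p JOIN staff c ON c.dept_id = p.id

Result:
name  | name   
------+--------
Hank  | Legal  
Hank  | Finance
Bob   | Legal  
Grace | Finance
Iris  | Legal  
Iris  | Finance
Grace | Legal  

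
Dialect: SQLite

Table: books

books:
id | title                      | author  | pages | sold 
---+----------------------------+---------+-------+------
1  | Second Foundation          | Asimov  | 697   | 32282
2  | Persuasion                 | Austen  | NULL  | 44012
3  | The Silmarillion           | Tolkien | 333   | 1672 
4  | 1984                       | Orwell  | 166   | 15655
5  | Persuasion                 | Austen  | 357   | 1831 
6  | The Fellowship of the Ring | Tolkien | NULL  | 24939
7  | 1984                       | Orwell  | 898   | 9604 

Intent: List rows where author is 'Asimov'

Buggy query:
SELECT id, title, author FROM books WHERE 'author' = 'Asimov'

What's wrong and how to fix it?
Bug: Single quotes denote string literals in SQL; the column name is being compared as a constant string

Fix: Remove the quotes around the column name (or use double quotes for an identifier)

Corrected query:
SELECT id, title, author FROM books WHERE author = 'Asimov'

Result:
id | title             | author
---+-------------------+-------
1  | Second Foundation | Asimov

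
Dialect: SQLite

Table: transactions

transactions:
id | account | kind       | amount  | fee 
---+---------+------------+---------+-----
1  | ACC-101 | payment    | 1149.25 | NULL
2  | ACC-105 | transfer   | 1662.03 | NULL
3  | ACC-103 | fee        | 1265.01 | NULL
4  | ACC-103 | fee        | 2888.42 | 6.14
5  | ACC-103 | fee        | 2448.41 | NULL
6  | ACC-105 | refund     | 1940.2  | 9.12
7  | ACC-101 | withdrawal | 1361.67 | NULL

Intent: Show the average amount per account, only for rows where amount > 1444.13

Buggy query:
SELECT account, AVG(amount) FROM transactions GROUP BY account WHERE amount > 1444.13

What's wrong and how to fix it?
Bug: WHERE cannot follow GROUP BY

Fix: Move the WHERE clause before GROUP BY

Corrected query:
SELECT account, AVG(amount) FROM transactions WHERE amount > 1444.13 GROUP BY account

Result:
account | AVG(amount)
--------+------------
ACC-103 | 2668.415   
ACC-105 | 1801.115   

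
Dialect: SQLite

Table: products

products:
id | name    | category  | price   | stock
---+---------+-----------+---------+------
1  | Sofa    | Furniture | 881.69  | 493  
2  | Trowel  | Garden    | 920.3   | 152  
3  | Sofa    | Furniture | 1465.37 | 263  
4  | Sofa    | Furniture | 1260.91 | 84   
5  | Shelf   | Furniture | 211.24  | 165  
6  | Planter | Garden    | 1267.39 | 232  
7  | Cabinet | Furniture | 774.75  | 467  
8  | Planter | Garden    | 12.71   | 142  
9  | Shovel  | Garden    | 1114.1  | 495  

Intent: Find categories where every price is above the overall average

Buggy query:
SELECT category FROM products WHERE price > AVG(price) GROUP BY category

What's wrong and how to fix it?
Bug: AVG() is an aggregate; it can't sit directly in WHERE

Fix: Compute the overall average in a scalar subquery and compare each group's MIN against it in HAVING

Corrected query:
SELECT category FROM products GROUP BY category HAVING MIN(price) > (SELECT AVG(price) FROM products)

Result:
(no rows)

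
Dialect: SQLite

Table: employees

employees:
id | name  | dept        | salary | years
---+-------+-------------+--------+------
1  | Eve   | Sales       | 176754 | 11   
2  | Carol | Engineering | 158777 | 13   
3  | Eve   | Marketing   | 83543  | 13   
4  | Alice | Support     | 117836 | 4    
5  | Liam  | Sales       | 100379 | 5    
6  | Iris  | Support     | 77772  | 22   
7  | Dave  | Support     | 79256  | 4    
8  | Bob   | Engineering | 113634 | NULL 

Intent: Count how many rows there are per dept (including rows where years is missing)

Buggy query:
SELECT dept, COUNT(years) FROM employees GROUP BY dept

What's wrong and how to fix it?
Bug: COUNT(years) skips NULLs, so groups with missing years are undercounted

Fix: Use COUNT(*) to count all rows regardless of NULL

Corrected query:
SELECT dept, COUNT(*) FROM employees GROUP BY dept

Result:
dept        | COUNT(*)
------------+---------
Engineering | 2       
Marketing   | 1       
Sales       | 2       
Support     | 3       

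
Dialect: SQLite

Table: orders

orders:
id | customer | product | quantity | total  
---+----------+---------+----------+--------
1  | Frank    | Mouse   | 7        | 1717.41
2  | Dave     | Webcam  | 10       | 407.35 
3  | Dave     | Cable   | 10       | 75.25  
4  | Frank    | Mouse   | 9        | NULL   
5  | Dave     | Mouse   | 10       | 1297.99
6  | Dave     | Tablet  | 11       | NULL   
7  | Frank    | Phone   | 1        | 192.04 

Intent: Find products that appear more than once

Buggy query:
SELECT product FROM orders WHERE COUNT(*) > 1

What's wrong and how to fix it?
Bug: WHERE can't reference COUNT(*); aggregates are computed after WHERE

Fix: GROUP BY product, then filter groups with HAVING COUNT(*) > 1

Corrected query:
SELECT product FROM orders GROUP BY product HAVING COUNT(*) > 1

Result:
product
-------
Mouse  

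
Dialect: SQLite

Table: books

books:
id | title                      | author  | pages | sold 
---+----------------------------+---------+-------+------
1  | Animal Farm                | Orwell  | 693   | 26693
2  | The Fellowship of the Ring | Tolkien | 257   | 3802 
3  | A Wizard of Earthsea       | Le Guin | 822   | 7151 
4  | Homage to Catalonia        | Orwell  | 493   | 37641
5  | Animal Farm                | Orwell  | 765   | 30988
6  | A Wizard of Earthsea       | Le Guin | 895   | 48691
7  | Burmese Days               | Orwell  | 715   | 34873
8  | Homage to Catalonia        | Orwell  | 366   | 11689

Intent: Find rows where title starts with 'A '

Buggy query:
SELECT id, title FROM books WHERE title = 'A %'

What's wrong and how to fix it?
Bug: '=' compares the literal string including the % character; pattern matching needs LIKE

Fix: Replace '=' with LIKE so 'A %' is treated as a pattern

Corrected query:
SELECT id, title FROM books WHERE title LIKE 'A %'

Result:
id | title               
---+---------------------
3  | A Wizard of Earthsea
6  | A Wizard of Earthsea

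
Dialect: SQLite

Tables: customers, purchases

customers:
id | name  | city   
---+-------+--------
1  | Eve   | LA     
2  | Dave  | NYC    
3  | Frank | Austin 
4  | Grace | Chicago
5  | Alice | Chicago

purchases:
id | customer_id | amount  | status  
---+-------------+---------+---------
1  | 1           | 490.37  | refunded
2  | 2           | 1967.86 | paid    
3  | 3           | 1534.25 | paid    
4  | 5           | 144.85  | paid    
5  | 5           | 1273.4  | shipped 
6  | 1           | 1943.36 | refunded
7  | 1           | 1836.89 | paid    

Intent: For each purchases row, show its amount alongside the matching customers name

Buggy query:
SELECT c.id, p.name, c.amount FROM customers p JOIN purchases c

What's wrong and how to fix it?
Bug: Missing join condition: each purchases row is matched to all customers rows instead of just its own

Fix: Add ON c.customer_id = p.id to the JOIN

Corrected query:
SELECT c.id, p.name, c.amount FROM customers p JOIN purchases c ON c.customer_id = p.id

Result:
id | name  | amount 
---+-------+--------
1  | Eve   | 490.37 
2  | Dave  | 1967.86
3  | Frank | 1534.25
4  | Alice | 144.85 
5  | Alice | 1273.4 
6  | Eve   | 1943.36
7  | Eve   | 1836.89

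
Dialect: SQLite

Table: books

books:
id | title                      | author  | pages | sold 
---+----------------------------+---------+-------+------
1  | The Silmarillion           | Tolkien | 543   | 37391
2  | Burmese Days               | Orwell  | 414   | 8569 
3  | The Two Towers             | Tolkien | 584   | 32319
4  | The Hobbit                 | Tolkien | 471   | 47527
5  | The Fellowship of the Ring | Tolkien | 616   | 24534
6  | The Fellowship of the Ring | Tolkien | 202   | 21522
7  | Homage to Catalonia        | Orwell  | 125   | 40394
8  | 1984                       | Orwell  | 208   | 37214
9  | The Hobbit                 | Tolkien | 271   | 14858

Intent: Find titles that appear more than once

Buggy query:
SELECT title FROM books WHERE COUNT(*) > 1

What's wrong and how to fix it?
Bug: COUNT(*) is an aggregate and cannot be used in WHERE

Fix: GROUP BY title, then filter groups with HAVING COUNT(*) > 1

Corrected query:
SELECT title FROM books GROUP BY title HAVING COUNT(*) > 1

Result:
title                     
--------------------------
The Fellowship of the Ring
The Hobbit                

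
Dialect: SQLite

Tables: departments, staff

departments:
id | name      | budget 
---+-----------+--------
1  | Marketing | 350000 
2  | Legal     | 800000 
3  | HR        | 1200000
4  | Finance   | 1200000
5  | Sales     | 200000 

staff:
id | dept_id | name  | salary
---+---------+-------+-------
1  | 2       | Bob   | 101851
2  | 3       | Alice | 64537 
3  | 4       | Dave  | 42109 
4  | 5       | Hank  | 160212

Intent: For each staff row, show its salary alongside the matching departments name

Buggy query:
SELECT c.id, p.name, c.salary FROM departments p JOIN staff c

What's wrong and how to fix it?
Bug: Missing join condition: each staff row is matched to all departments rows instead of just its own

Fix: Add ON c.dept_id = p.id to the JOIN

Corrected query:
SELECT c.id, p.name, c.salary FROM departments p JOIN staff c ON c.dept_id = p.id

Result:
id | name    | salary
---+---------+-------
1  | Legal   | 101851
2  | HR      | 64537 
3  | Finance | 42109 
4  | Sales   | 160212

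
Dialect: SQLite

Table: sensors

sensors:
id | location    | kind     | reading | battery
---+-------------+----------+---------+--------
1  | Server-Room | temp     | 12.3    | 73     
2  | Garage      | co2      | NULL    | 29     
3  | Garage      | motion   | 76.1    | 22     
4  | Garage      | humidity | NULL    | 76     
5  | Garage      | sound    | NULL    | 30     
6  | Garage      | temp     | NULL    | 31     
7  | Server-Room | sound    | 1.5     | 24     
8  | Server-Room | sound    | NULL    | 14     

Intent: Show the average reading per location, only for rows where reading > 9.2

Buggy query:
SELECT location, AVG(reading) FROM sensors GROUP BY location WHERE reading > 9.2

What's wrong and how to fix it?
Bug: WHERE cannot follow GROUP BY

Fix: Move the WHERE clause before GROUP BY

Corrected query:
SELECT location, AVG(reading) FROM sensors WHERE reading > 9.2 GROUP BY location

Result:
location    | AVG(reading)
------------+-------------
Garage      | 76.1        
Server-Room | 12.3        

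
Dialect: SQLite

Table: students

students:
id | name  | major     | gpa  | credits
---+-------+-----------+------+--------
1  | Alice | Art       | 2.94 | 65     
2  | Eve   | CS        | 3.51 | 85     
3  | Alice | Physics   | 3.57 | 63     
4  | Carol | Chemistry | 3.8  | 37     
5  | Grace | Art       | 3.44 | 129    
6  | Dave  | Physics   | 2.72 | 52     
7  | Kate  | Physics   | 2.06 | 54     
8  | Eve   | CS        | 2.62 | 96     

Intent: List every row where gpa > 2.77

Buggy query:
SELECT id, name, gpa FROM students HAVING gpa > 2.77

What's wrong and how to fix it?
Bug: HAVING filters the output of aggregation, but this query has no GROUP BY and no aggregate functions, so SQLite rejects it (HAVING clause on a non-aggregate query); the condition here is per row

Fix: Replace HAVING with WHERE since the condition applies to individual rows

Corrected query:
SELECT id, name, gpa FROM students WHERE gpa > 2.77

Result:
id | name  | gpa 
---+-------+-----
1  | Alice | 2.94
2  | Eve   | 3.51
3  | Alice | 3.57
4  | Carol | 3.8 
5  | Grace | 3.44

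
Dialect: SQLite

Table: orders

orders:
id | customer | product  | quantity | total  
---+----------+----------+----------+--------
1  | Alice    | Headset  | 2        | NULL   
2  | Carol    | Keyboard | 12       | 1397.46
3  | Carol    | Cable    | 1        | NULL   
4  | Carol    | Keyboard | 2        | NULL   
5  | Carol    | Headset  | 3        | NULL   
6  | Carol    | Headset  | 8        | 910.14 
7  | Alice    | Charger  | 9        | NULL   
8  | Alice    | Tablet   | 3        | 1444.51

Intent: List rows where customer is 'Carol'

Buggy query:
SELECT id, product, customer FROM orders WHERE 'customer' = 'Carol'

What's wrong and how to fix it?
Bug: Single quotes denote string literals in SQL; the column name is being compared as a constant string

Fix: Remove the quotes around the column name (or use double quotes for an identifier)

Corrected query:
SELECT id, product, customer FROM orders WHERE customer = 'Carol'

Result:
id | product  | customer
---+----------+---------
2  | Keyboard | Carol   
3  | Cable    | Carol   
4  | Keyboard | Carol   
5  | Headset  | Carol   
6  | Headset  | Carol   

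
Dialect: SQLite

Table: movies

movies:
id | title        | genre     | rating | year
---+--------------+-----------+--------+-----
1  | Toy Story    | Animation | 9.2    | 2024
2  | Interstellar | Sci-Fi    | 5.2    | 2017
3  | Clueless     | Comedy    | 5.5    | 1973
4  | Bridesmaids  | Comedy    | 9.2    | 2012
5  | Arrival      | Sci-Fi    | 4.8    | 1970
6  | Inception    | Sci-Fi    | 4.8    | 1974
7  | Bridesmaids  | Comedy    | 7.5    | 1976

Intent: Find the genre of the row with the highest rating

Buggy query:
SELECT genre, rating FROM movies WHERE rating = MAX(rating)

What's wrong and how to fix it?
Bug: MAX(rating) is an aggregate and cannot be used directly in WHERE

Fix: Use a subquery: WHERE rating = (SELECT MAX(rating) FROM movies)

Corrected query:
SELECT genre, rating FROM movies WHERE rating = (SELECT MAX(rating) FROM movies)

Result:
genre     | rating
----------+-------
Animation | 9.2   
Comedy    | 9.2   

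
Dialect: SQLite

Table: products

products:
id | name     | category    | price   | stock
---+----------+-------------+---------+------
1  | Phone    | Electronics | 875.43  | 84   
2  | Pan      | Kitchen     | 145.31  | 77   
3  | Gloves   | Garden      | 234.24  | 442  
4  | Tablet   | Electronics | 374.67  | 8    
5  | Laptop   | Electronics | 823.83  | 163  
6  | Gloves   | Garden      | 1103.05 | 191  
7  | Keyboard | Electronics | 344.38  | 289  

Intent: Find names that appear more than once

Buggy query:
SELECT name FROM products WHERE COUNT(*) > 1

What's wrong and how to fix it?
Bug: WHERE can't reference COUNT(*); aggregates are computed after WHERE

Fix: Group first, then use HAVING for the count condition

Corrected query:
SELECT name FROM products GROUP BY name HAVING COUNT(*) > 1

Result:
name  
------
Gloves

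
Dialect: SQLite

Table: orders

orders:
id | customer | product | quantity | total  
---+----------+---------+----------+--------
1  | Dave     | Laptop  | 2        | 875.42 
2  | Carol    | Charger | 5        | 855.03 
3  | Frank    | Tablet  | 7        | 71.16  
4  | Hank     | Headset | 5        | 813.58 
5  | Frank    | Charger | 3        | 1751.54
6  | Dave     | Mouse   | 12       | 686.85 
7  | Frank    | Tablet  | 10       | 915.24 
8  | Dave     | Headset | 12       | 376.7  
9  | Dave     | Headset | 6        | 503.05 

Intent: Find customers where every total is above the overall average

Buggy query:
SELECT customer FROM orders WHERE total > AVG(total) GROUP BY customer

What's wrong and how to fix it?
Bug: AVG() is an aggregate; it can't sit directly in WHERE

Fix: Compute the overall average in a scalar subquery and compare each group's MIN against it in HAVING

Corrected query:
SELECT customer FROM orders GROUP BY customer HAVING MIN(total) > (SELECT AVG(total) FROM orders)

Result:
customer
--------
Carol   
Hank    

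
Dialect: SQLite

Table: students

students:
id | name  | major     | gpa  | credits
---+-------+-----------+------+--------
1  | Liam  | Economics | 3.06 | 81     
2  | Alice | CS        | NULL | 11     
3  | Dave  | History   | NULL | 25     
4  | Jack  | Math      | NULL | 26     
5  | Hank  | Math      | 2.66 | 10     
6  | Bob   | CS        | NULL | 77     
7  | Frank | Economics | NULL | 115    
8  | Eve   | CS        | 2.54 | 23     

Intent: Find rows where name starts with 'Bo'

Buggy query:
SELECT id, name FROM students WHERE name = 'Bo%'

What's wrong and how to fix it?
Bug: '=' compares the literal string including the % character; pattern matching needs LIKE

Fix: Use LIKE for wildcard pattern matching

Corrected query:
SELECT id, name FROM students WHERE name LIKE 'Bo%'

Result:
id | name
---+-----
6  | Bob 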